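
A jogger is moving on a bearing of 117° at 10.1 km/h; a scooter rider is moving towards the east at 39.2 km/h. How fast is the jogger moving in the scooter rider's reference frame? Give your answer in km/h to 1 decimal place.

Taking east as x and north as y: jogger velocity = (8.999, -4.585) km/h; scooter rider velocity = (39.200, 0.000) km/h.
Velocity of jogger relative to scooter rider = (8.999, -4.585) − (39.200, 0.000) = (-30.201, -4.585) km/h.
Magnitude = |(-30.201, -4.585)| = 30.547 km/h.

30.5 km/h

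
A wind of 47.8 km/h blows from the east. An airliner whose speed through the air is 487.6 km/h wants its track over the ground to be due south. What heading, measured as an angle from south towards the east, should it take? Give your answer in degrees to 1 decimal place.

5.6°

The wind pushes perpendicular to the desired track; the heading must have a component into the wind equal to 47.8 km/h: 487.6 sin θ = 47.8.
sin θ = 0.0980, so θ = 5.626°.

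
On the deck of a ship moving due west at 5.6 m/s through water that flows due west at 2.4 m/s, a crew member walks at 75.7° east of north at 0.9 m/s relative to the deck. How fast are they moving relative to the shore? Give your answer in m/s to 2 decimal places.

7.13 m/s

In east/north components (m/s): crew member relative to ship = (0.872, 0.222); ship relative to water = (-5.600, 0.000); water relative to ground = (-2.400, 0.000).
Sum = (-7.128, 0.222) m/s.
Speed = |(-7.128, 0.222)| = 7.131 m/s.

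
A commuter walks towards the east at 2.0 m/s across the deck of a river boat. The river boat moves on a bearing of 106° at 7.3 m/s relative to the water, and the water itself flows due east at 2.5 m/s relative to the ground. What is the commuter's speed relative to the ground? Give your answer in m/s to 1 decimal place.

11.7 m/s

In east/north components (m/s): commuter relative to river boat = (2.000, 0.000); river boat relative to water = (7.017, -2.012); water relative to ground = (2.500, 0.000).
Sum = (11.517, -2.012) m/s.
Speed = |(11.517, -2.012)| = 11.692 m/s.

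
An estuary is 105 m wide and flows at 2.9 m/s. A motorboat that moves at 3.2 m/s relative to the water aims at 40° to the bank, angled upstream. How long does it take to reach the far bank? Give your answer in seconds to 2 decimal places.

51.05 s

The component of the motorboat's velocity perpendicular to the bank is 3.2 × sin 40° = 2.057 m/s.
Only the cross-stream component determines the crossing time; the current contributes nothing perpendicular to the bank.
Time = 105 / 2.057 = 51.047 s.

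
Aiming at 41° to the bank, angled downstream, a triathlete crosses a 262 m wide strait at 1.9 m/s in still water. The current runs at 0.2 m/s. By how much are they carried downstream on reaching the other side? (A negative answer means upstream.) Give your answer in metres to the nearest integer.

343 m

Perpendicular speed = 1.247 m/s; crossing time = 262 / 1.247 = 210.186 s.
Net downstream speed = 1.634 m/s.
Drift = 1.634 × 210.186 = 343.434 m (downstream).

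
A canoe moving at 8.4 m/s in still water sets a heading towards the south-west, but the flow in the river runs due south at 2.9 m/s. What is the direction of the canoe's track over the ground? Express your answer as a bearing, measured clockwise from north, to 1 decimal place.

213.9°

Taking east as x and north as y: velocity relative to the water = (-5.940, -5.940) m/s; the water relative to ground = (0.000, -2.900) m/s.
Velocity relative to ground = (-5.940, -5.940) + (0.000, -2.900) = (-5.940, -8.840) m/s.
Bearing = atan2(-5.94, -8.84) = 213.90° clockwise from north.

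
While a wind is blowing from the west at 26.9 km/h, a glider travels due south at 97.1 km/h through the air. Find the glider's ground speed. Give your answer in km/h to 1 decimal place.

Taking east as x and north as y: velocity relative to the air = (0.000, -97.100) km/h; the air relative to ground = (26.900, 0.000) km/h.
Velocity relative to ground = (0.000, -97.100) + (26.900, 0.000) = (26.900, -97.100) km/h.
Speed = |(26.900, -97.100)| = 100.757 km/h.

100.8 km/h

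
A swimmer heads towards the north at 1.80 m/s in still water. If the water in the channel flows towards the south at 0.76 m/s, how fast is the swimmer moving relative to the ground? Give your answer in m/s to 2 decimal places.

1.04 m/s

Taking east as x and north as y: velocity relative to the water = (0.000, 1.800) m/s; the water relative to ground = (0.000, -0.760) m/s.
Velocity relative to ground = (0.000, 1.800) + (0.000, -0.760) = (0.000, 1.040) m/s.
Speed = |(0.000, 1.040)| = 1.040 m/s.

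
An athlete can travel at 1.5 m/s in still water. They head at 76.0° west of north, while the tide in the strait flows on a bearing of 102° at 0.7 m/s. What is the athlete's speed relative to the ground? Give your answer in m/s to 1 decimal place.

Taking east as x and north as y: velocity relative to the water = (-1.455, 0.363) m/s; the water relative to ground = (0.685, -0.146) m/s.
Velocity relative to ground = (-1.455, 0.363) + (0.685, -0.146) = (-0.771, 0.217) m/s.
Speed = |(-0.771, 0.217)| = 0.801 m/s.

0.8 m/s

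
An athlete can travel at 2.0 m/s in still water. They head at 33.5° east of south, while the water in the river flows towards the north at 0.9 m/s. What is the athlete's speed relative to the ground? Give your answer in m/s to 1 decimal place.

1.3 m/s

Taking east as x and north as y: velocity relative to the water = (1.104, -1.668) m/s; the water relative to ground = (0.000, 0.900) m/s.
Velocity relative to ground = (1.104, -1.668) + (0.000, 0.900) = (1.104, -0.768) m/s.
Speed = |(1.104, -0.768)| = 1.345 m/s.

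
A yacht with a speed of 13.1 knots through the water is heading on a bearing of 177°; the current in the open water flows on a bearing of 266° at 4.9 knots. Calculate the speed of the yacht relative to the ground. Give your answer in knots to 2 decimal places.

Taking east as x and north as y: velocity relative to the water = (0.686, -13.082) knots; the water relative to ground = (-4.888, -0.342) knots.
Velocity relative to ground = (0.686, -13.082) + (-4.888, -0.342) = (-4.202, -13.424) knots.
Speed = |(-4.202, -13.424)| = 14.066 knots.

14.07 knots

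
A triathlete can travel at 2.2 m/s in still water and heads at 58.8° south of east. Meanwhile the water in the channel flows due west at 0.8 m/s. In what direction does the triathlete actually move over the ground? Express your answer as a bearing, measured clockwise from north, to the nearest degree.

Taking east as x and north as y: velocity relative to the water = (1.140, -1.882) m/s; the water relative to ground = (-0.800, 0.000) m/s.
Velocity relative to ground = (1.140, -1.882) + (-0.800, 0.000) = (0.340, -1.882) m/s.
Bearing = atan2(0.34, -1.88) = 169.77° clockwise from north.

170°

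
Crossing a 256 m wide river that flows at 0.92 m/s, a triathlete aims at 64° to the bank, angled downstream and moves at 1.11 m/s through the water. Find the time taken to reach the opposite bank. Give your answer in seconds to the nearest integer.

The component of the triathlete's velocity perpendicular to the bank is 1.11 × sin 64° = 0.998 m/s.
The flow acts along the bank and has no component across it.
Time = 256 / 0.998 = 256.600 s.

257 s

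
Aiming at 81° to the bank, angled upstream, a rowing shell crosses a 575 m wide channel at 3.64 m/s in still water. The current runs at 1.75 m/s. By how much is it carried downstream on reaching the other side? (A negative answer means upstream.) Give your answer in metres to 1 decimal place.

188.8 m

Perpendicular speed = 3.595 m/s; crossing time = 575 / 3.595 = 159.936 s.
Net downstream speed = 1.181 m/s.
Drift = 1.181 × 159.936 = 188.817 m (downstream).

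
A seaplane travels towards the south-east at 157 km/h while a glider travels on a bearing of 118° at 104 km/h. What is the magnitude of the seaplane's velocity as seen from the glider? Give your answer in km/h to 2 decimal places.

65.08 km/h

Taking east as x and north as y: seaplane velocity = (111.016, -111.016) km/h; glider velocity = (91.827, -48.825) km/h.
Velocity of seaplane relative to glider = (111.016, -111.016) − (91.827, -48.825) = (19.189, -62.191) km/h.
Magnitude = |(19.189, -62.191)| = 65.084 km/h.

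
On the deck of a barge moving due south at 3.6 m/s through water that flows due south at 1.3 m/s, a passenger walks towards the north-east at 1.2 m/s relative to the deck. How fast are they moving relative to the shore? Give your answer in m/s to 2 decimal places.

In east/north components (m/s): passenger relative to barge = (0.849, 0.849); barge relative to water = (0.000, -3.600); water relative to ground = (0.000, -1.300).
Sum = (0.849, -4.051) m/s.
Speed = |(0.849, -4.051)| = 4.139 m/s.

4.14 m/s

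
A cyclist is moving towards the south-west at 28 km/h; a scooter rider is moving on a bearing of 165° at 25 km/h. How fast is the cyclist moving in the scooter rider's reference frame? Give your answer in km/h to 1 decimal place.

26.6 km/h

Taking east as x and north as y: cyclist velocity = (-19.799, -19.799) km/h; scooter rider velocity = (6.470, -24.148) km/h.
Velocity of cyclist relative to scooter rider = (-19.799, -19.799) − (6.470, -24.148) = (-26.269, 4.349) km/h.
Magnitude = |(-26.269, 4.349)| = 26.627 km/h.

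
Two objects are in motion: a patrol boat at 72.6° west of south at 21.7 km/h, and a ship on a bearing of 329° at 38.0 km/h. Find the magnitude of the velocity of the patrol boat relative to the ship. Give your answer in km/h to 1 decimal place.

Taking east as x and north as y: patrol boat velocity = (-20.707, -6.489) km/h; ship velocity = (-19.571, 32.572) km/h.
Velocity of patrol boat relative to ship = (-20.707, -6.489) − (-19.571, 32.572) = (-1.136, -39.062) km/h.
Magnitude = |(-1.136, -39.062)| = 39.078 km/h.

39.1 km/h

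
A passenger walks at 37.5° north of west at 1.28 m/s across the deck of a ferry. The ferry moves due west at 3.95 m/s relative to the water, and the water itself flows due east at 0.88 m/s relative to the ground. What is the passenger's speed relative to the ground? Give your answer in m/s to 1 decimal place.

4.2 m/s

In east/north components (m/s): passenger relative to ferry = (-1.015, 0.779); ferry relative to water = (-3.950, 0.000); water relative to ground = (0.880, 0.000).
Sum = (-4.085, 0.779) m/s.
Speed = |(-4.085, 0.779)| = 4.159 m/s.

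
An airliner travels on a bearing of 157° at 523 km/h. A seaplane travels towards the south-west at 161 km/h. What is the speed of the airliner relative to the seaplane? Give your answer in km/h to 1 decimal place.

Taking east as x and north as y: airliner velocity = (204.352, -481.424) km/h; seaplane velocity = (-113.844, -113.844) km/h.
Velocity of airliner relative to seaplane = (204.352, -481.424) − (-113.844, -113.844) = (318.197, -367.580) km/h.
Magnitude = |(318.197, -367.580)| = 486.173 km/h.

486.2 km/h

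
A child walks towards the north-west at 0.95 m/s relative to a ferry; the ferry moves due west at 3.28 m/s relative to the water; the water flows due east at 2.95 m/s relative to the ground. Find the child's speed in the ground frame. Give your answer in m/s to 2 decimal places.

In east/north components (m/s): child relative to ferry = (-0.672, 0.672); ferry relative to water = (-3.280, 0.000); water relative to ground = (2.950, 0.000).
Sum = (-1.002, 0.672) m/s.
Speed = |(-1.002, 0.672)| = 1.206 m/s.

1.21 m/s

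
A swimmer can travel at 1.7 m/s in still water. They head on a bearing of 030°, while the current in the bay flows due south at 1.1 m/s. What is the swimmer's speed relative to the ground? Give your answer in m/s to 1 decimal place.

0.9 m/s

Taking east as x and north as y: velocity relative to the water = (0.850, 1.472) m/s; the water relative to ground = (0.000, -1.100) m/s.
Velocity relative to ground = (0.850, 1.472) + (0.000, -1.100) = (0.850, 0.372) m/s.
Speed = |(0.850, 0.372)| = 0.928 m/s.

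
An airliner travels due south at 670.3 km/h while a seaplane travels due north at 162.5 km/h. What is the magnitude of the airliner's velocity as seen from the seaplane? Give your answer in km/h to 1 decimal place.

Taking east as x and north as y: airliner velocity = (0.000, -670.300) km/h; seaplane velocity = (0.000, 162.500) km/h.
Velocity of airliner relative to seaplane = (0.000, -670.300) − (0.000, 162.500) = (0.000, -832.800) km/h.
Magnitude = |(0.000, -832.800)| = 832.800 km/h.

832.8 km/h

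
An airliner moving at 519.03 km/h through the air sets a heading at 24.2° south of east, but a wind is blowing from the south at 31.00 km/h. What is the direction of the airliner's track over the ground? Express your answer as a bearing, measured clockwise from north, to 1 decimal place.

Taking east as x and north as y: velocity relative to the air = (473.418, -212.762) km/h; the air relative to ground = (0.000, 31.000) km/h.
Velocity relative to ground = (473.418, -212.762) + (0.000, 31.000) = (473.418, -181.762) km/h.
Bearing = atan2(473.42, -181.76) = 111.00° clockwise from north.

111.0°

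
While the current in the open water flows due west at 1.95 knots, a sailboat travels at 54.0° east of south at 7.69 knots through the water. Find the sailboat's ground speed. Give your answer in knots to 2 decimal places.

Taking east as x and north as y: velocity relative to the water = (6.221, -4.520) knots; the water relative to ground = (-1.950, 0.000) knots.
Velocity relative to ground = (6.221, -4.520) + (-1.950, 0.000) = (4.271, -4.520) knots.
Speed = |(4.271, -4.520)| = 6.219 knots.

6.22 knots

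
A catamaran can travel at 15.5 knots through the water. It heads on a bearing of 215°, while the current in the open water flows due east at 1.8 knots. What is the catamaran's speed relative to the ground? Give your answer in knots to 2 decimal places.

14.54 knots

Taking east as x and north as y: velocity relative to the water = (-8.890, -12.697) knots; the water relative to ground = (1.800, 0.000) knots.
Velocity relative to ground = (-8.890, -12.697) + (1.800, 0.000) = (-7.090, -12.697) knots.
Speed = |(-7.090, -12.697)| = 14.543 knots.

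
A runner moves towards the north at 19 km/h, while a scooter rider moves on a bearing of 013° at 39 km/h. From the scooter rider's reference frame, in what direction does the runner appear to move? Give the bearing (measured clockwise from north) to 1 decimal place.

204.8°

Taking east as x and north as y: runner velocity = (0.000, 19.000) km/h; scooter rider velocity = (8.773, 38.000) km/h.
Velocity of runner relative to scooter rider = (0.000, 19.000) − (8.773, 38.000) = (-8.773, -19.000) km/h.
Bearing = atan2(-8.77, -19.00) = 204.78° clockwise from north.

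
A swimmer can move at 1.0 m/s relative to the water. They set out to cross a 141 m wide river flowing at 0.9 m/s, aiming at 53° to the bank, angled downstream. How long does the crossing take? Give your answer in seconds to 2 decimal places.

The component of the swimmer's velocity perpendicular to the bank is 1.0 × sin 53° = 0.799 m/s.
Only the cross-stream component determines the crossing time; the current contributes nothing perpendicular to the bank.
Time = 141 / 0.799 = 176.551 s.

176.55 s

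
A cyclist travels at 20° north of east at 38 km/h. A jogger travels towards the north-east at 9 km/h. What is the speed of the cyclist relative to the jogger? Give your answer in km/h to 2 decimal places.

Taking east as x and north as y: cyclist velocity = (35.708, 12.997) km/h; jogger velocity = (6.364, 6.364) km/h.
Velocity of cyclist relative to jogger = (35.708, 12.997) − (6.364, 6.364) = (29.344, 6.633) km/h.
Magnitude = |(29.344, 6.633)| = 30.085 km/h.

30.08 km/h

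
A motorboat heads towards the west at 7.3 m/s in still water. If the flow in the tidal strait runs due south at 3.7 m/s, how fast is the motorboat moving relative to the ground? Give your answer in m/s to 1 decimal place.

Taking east as x and north as y: velocity relative to the water = (-7.300, 0.000) m/s; the water relative to ground = (0.000, -3.700) m/s.
Velocity relative to ground = (-7.300, 0.000) + (0.000, -3.700) = (-7.300, -3.700) m/s.
Speed = |(-7.300, -3.700)| = 8.184 m/s.

8.2 m/s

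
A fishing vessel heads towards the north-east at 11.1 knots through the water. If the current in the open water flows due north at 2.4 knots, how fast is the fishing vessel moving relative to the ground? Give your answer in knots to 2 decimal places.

Taking east as x and north as y: velocity relative to the water = (7.849, 7.849) knots; the water relative to ground = (0.000, 2.400) knots.
Velocity relative to ground = (7.849, 7.849) + (0.000, 2.400) = (7.849, 10.249) knots.
Speed = |(7.849, 10.249)| = 12.909 knots.

12.91 knots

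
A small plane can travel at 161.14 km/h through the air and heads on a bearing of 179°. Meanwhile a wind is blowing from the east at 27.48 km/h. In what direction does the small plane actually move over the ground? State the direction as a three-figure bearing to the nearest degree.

Taking east as x and north as y: velocity relative to the air = (2.812, -161.115) km/h; the air relative to ground = (-27.480, 0.000) km/h.
Velocity relative to ground = (2.812, -161.115) + (-27.480, 0.000) = (-24.668, -161.115) km/h.
Bearing = atan2(-24.67, -161.12) = 188.70° clockwise from north.

189°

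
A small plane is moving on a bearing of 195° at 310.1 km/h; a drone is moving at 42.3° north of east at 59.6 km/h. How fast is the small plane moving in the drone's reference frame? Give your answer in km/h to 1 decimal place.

Taking east as x and north as y: small plane velocity = (-80.260, -299.534) km/h; drone velocity = (44.082, 40.112) km/h.
Velocity of small plane relative to drone = (-80.260, -299.534) − (44.082, 40.112) = (-124.342, -339.645) km/h.
Magnitude = |(-124.342, -339.645)| = 361.690 km/h.

361.7 km/h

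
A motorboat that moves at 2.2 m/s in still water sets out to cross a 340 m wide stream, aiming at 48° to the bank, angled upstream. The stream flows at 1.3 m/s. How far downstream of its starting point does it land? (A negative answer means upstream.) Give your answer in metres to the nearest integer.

Perpendicular speed = 1.635 m/s; crossing time = 340 / 1.635 = 207.961 s.
Net downstream speed = -0.172 m/s.
Drift = -0.172 × 207.961 = -35.788 m (upstream).

-36 m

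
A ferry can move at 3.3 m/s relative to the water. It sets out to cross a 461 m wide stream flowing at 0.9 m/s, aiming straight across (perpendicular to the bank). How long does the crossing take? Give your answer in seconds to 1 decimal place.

139.7 s

The component of the ferry's velocity perpendicular to the bank is 3.3 m/s.
Only the cross-stream component determines the crossing time; the current contributes nothing perpendicular to the bank.
Time = 461 / 3.300 = 139.697 s.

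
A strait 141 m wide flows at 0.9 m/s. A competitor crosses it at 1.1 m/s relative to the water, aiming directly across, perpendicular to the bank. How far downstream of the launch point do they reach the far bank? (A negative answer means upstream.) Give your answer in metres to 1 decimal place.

Perpendicular speed = 1.100 m/s; crossing time = 141 / 1.100 = 128.182 s.
Net downstream speed = 0.900 m/s.
Drift = 0.900 × 128.182 = 115.364 m (downstream).

115.4 m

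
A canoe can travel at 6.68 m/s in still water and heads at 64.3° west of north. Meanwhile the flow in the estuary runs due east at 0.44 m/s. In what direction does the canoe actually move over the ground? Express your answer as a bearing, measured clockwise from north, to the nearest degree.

297°

Taking east as x and north as y: velocity relative to the water = (-6.019, 2.897) m/s; the water relative to ground = (0.440, 0.000) m/s.
Velocity relative to ground = (-6.019, 2.897) + (0.440, 0.000) = (-5.579, 2.897) m/s.
Bearing = atan2(-5.58, 2.90) = 297.44° clockwise from north.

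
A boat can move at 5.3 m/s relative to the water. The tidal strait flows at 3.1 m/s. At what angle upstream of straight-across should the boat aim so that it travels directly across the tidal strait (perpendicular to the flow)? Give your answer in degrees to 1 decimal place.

35.8°

To cancel the current, the upstream component of the boat's velocity must equal the flow: 5.3 sin θ = 3.1.
sin θ = 3.1 / 5.3 = 0.5849.
θ = arcsin(0.5849) = 35.796°.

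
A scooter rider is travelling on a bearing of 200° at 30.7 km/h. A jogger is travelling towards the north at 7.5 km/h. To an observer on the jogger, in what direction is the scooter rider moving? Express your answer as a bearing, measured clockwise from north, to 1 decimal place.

196.1°

Taking east as x and north as y: scooter rider velocity = (-10.500, -28.849) km/h; jogger velocity = (0.000, 7.500) km/h.
Velocity of scooter rider relative to jogger = (-10.500, -28.849) − (0.000, 7.500) = (-10.500, -36.349) km/h.
Bearing = atan2(-10.50, -36.35) = 196.11° clockwise from north.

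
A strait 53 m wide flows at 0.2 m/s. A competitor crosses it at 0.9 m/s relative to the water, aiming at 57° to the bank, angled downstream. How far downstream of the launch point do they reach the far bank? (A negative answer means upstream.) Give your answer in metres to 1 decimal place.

Perpendicular speed = 0.755 m/s; crossing time = 53 / 0.755 = 70.217 s.
Net downstream speed = 0.690 m/s.
Drift = 0.690 × 70.217 = 48.462 m (downstream).

48.5 m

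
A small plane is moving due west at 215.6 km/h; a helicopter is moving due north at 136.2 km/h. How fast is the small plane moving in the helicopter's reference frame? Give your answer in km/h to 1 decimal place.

Taking east as x and north as y: small plane velocity = (-215.600, 0.000) km/h; helicopter velocity = (0.000, 136.200) km/h.
Velocity of small plane relative to helicopter = (-215.600, 0.000) − (0.000, 136.200) = (-215.600, -136.200) km/h.
Magnitude = |(-215.600, -136.200)| = 255.017 km/h.

255.0 km/h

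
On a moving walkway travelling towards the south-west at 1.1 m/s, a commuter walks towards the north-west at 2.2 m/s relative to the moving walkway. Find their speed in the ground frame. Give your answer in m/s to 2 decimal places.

2.46 m/s

Taking east as x and north as y: moving walkway velocity = (-0.778, -0.778) m/s; commuter velocity relative to moving walkway = (-1.556, 1.556) m/s.
Velocity relative to ground = (-0.778, -0.778) + (-1.556, 1.556) = (-2.333, 0.778) m/s.
Speed = |(-2.333, 0.778)| = 2.460 m/s.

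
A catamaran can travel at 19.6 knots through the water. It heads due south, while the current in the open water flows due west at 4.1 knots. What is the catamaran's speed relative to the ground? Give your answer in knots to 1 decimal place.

20.0 knots

Taking east as x and north as y: velocity relative to the water = (0.000, -19.600) knots; the water relative to ground = (-4.100, 0.000) knots.
Velocity relative to ground = (0.000, -19.600) + (-4.100, 0.000) = (-4.100, -19.600) knots.
Speed = |(-4.100, -19.600)| = 20.024 knots.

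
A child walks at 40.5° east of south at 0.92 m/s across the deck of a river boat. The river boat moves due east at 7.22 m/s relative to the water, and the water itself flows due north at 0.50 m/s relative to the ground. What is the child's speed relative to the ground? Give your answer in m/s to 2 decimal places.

In east/north components (m/s): child relative to river boat = (0.597, -0.700); river boat relative to water = (7.220, 0.000); water relative to ground = (0.000, 0.500).
Sum = (7.817, -0.200) m/s.
Speed = |(7.817, -0.200)| = 7.820 m/s.

7.82 m/s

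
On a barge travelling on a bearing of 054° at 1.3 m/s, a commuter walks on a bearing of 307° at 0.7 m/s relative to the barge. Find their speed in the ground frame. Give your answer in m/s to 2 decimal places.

Taking east as x and north as y: barge velocity = (1.052, 0.764) m/s; commuter velocity relative to barge = (-0.559, 0.421) m/s.
Velocity relative to ground = (1.052, 0.764) + (-0.559, 0.421) = (0.493, 1.185) m/s.
Speed = |(0.493, 1.185)| = 1.284 m/s.

1.28 m/s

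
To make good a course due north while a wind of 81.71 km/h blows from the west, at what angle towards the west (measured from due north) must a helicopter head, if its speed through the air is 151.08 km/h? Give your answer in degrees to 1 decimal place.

The wind pushes perpendicular to the desired track; the heading must have a component into the wind equal to 81.71 km/h: 151.08 sin θ = 81.71.
sin θ = 0.5408, so θ = 32.741°.

32.7°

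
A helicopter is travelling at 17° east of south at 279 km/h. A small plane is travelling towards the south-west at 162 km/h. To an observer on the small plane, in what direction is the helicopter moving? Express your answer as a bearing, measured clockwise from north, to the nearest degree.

128°

Taking east as x and north as y: helicopter velocity = (81.572, -266.809) km/h; small plane velocity = (-114.551, -114.551) km/h.
Velocity of helicopter relative to small plane = (81.572, -266.809) − (-114.551, -114.551) = (196.123, -152.258) km/h.
Bearing = atan2(196.12, -152.26) = 127.82° clockwise from north.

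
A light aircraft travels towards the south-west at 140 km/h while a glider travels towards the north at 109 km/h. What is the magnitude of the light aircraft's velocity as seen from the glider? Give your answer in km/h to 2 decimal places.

Taking east as x and north as y: light aircraft velocity = (-98.995, -98.995) km/h; glider velocity = (0.000, 109.000) km/h.
Velocity of light aircraft relative to glider = (-98.995, -98.995) − (0.000, 109.000) = (-98.995, -207.995) km/h.
Magnitude = |(-98.995, -207.995)| = 230.352 km/h.

230.35 km/h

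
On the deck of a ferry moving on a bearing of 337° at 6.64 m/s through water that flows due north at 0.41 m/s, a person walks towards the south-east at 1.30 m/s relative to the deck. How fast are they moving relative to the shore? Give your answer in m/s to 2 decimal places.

5.85 m/s

In east/north components (m/s): person relative to ferry = (0.919, -0.919); ferry relative to water = (-2.594, 6.112); water relative to ground = (0.000, 0.410).
Sum = (-1.675, 5.603) m/s.
Speed = |(-1.675, 5.603)| = 5.848 m/s.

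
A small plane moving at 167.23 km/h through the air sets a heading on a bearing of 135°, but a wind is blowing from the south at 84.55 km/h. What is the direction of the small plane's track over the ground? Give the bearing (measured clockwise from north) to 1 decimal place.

105.9°

Taking east as x and north as y: velocity relative to the air = (118.249, -118.249) km/h; the air relative to ground = (0.000, 84.550) km/h.
Velocity relative to ground = (118.249, -118.249) + (0.000, 84.550) = (118.249, -33.699) km/h.
Bearing = atan2(118.25, -33.70) = 105.91° clockwise from north.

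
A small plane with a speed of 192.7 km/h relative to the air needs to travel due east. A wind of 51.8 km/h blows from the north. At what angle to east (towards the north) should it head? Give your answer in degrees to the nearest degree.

16°

The wind pushes perpendicular to the desired track; the heading must have a component into the wind equal to 51.8 km/h: 192.7 sin θ = 51.8.
sin θ = 0.2688, so θ = 15.594°.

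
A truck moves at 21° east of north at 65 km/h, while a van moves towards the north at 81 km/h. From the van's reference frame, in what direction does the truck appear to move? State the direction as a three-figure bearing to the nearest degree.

131°

Taking east as x and north as y: truck velocity = (23.294, 60.683) km/h; van velocity = (0.000, 81.000) km/h.
Velocity of truck relative to van = (23.294, 60.683) − (0.000, 81.000) = (23.294, -20.317) km/h.
Bearing = atan2(23.29, -20.32) = 131.10° clockwise from north.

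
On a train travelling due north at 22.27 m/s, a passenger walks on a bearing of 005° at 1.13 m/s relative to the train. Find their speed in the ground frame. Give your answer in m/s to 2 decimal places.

Taking east as x and north as y: train velocity = (0.000, 22.270) m/s; passenger velocity relative to train = (0.098, 1.126) m/s.
Velocity relative to ground = (0.000, 22.270) + (0.098, 1.126) = (0.098, 23.396) m/s.
Speed = |(0.098, 23.396)| = 23.396 m/s.

23.40 m/s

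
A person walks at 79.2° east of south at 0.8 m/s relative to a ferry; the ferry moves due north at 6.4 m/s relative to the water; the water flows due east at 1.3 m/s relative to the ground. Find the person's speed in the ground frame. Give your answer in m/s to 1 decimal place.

6.6 m/s

In east/north components (m/s): person relative to ferry = (0.786, -0.150); ferry relative to water = (0.000, 6.400); water relative to ground = (1.300, 0.000).
Sum = (2.086, 6.250) m/s.
Speed = |(2.086, 6.250)| = 6.589 m/s.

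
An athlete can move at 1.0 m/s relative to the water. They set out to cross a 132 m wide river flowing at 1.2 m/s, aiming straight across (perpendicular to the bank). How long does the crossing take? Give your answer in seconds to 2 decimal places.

132.00 s

The component of the athlete's velocity perpendicular to the bank is 1.0 m/s.
Only the cross-stream component determines the crossing time; the current contributes nothing perpendicular to the bank.
Time = 132 / 1.000 = 132.000 s.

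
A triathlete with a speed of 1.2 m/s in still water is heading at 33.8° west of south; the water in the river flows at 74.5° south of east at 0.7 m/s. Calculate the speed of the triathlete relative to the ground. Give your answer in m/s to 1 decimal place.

Taking east as x and north as y: velocity relative to the water = (-0.668, -0.997) m/s; the water relative to ground = (0.187, -0.675) m/s.
Velocity relative to ground = (-0.668, -0.997) + (0.187, -0.675) = (-0.480, -1.672) m/s.
Speed = |(-0.480, -1.672)| = 1.739 m/s.

1.7 m/s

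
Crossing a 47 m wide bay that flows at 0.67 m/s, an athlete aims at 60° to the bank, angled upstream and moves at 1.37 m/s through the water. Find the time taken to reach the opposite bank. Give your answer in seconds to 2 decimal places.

39.61 s

The component of the athlete's velocity perpendicular to the bank is 1.37 × sin 60° = 1.186 m/s.
The flow acts along the bank and has no component across it.
Time = 47 / 1.186 = 39.614 s.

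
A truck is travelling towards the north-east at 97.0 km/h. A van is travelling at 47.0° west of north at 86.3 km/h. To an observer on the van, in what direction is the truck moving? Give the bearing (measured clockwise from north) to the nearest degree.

086°

Taking east as x and north as y: truck velocity = (68.589, 68.589) km/h; van velocity = (-63.116, 58.856) km/h.
Velocity of truck relative to van = (68.589, 68.589) − (-63.116, 58.856) = (131.705, 9.733) km/h.
Bearing = atan2(131.71, 9.73) = 85.77° clockwise from north.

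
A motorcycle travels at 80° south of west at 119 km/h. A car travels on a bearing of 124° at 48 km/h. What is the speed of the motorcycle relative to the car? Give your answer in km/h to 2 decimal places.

108.71 km/h

Taking east as x and north as y: motorcycle velocity = (-20.664, -117.192) km/h; car velocity = (39.794, -26.841) km/h.
Velocity of motorcycle relative to car = (-20.664, -117.192) − (39.794, -26.841) = (-60.458, -90.351) km/h.
Magnitude = |(-60.458, -90.351)| = 108.713 km/h.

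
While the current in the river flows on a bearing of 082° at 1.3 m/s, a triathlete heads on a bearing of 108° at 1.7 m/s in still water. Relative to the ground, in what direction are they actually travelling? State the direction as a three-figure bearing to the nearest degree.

097°

Taking east as x and north as y: velocity relative to the water = (1.617, -0.525) m/s; the water relative to ground = (1.287, 0.181) m/s.
Velocity relative to ground = (1.617, -0.525) + (1.287, 0.181) = (2.904, -0.344) m/s.
Bearing = atan2(2.90, -0.34) = 96.76° clockwise from north.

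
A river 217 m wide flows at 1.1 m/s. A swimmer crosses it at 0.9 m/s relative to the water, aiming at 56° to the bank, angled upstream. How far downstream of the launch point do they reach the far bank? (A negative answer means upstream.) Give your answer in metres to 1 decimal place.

173.5 m

Perpendicular speed = 0.746 m/s; crossing time = 217 / 0.746 = 290.833 s.
Net downstream speed = 0.597 m/s.
Drift = 0.597 × 290.833 = 173.547 m (downstream).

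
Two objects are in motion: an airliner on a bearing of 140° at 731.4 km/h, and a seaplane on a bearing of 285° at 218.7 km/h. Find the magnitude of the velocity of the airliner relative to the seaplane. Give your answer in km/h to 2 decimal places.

Taking east as x and north as y: airliner velocity = (470.135, -560.285) km/h; seaplane velocity = (-211.248, 56.604) km/h.
Velocity of airliner relative to seaplane = (470.135, -560.285) − (-211.248, 56.604) = (681.383, -616.889) km/h.
Magnitude = |(681.383, -616.889)| = 919.149 km/h.

919.15 km/h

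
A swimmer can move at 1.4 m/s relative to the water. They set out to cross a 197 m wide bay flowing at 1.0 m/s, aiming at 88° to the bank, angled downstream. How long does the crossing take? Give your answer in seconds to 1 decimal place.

The component of the swimmer's velocity perpendicular to the bank is 1.4 × sin 88° = 1.399 m/s.
The current is parallel to the bank, so it does not affect the crossing time.
Time = 197 / 1.399 = 140.800 s.

140.8 s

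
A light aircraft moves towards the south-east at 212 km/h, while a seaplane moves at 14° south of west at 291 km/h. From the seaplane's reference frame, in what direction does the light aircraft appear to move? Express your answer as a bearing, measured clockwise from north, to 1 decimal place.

100.4°

Taking east as x and north as y: light aircraft velocity = (149.907, -149.907) km/h; seaplane velocity = (-282.356, -70.399) km/h.
Velocity of light aircraft relative to seaplane = (149.907, -149.907) − (-282.356, -70.399) = (432.263, -79.507) km/h.
Bearing = atan2(432.26, -79.51) = 100.42° clockwise from north.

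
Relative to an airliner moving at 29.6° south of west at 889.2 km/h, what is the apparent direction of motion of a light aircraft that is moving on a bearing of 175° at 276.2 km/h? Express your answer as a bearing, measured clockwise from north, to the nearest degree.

078°

Taking east as x and north as y: light aircraft velocity = (24.072, -275.149) km/h; airliner velocity = (-773.155, -439.213) km/h.
Velocity of light aircraft relative to airliner = (24.072, -275.149) − (-773.155, -439.213) = (797.227, 164.064) km/h.
Bearing = atan2(797.23, 164.06) = 78.37° clockwise from north.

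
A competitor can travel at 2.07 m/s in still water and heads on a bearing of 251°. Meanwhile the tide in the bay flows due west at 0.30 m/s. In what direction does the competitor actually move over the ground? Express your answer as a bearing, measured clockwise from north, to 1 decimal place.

Taking east as x and north as y: velocity relative to the water = (-1.957, -0.674) m/s; the water relative to ground = (-0.300, 0.000) m/s.
Velocity relative to ground = (-1.957, -0.674) + (-0.300, 0.000) = (-2.257, -0.674) m/s.
Bearing = atan2(-2.26, -0.67) = 253.38° clockwise from north.

253.4°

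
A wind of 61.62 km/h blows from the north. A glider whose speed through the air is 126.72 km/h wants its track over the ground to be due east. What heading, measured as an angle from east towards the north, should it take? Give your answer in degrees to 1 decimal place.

29.1°

The wind pushes perpendicular to the desired track; the heading must have a component into the wind equal to 61.62 km/h: 126.72 sin θ = 61.62.
sin θ = 0.4863, so θ = 29.096°.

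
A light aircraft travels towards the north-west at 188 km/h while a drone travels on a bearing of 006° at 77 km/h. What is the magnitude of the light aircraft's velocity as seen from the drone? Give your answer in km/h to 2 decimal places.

151.83 km/h

Taking east as x and north as y: light aircraft velocity = (-132.936, 132.936) km/h; drone velocity = (8.049, 76.578) km/h.
Velocity of light aircraft relative to drone = (-132.936, 132.936) − (8.049, 76.578) = (-140.985, 56.358) km/h.
Magnitude = |(-140.985, 56.358)| = 151.832 km/h.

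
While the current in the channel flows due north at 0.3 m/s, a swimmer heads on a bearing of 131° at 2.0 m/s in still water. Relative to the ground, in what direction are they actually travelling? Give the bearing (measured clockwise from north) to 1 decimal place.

123.8°

Taking east as x and north as y: velocity relative to the water = (1.509, -1.312) m/s; the water relative to ground = (0.000, 0.300) m/s.
Velocity relative to ground = (1.509, -1.312) + (0.000, 0.300) = (1.509, -1.012) m/s.
Bearing = atan2(1.51, -1.01) = 123.84° clockwise from north.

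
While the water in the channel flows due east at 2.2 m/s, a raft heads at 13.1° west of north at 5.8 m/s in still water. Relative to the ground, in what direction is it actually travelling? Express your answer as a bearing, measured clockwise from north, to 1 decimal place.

Taking east as x and north as y: velocity relative to the water = (-1.315, 5.649) m/s; the water relative to ground = (2.200, 0.000) m/s.
Velocity relative to ground = (-1.315, 5.649) + (2.200, 0.000) = (0.885, 5.649) m/s.
Bearing = atan2(0.89, 5.65) = 8.91° clockwise from north.

008.9°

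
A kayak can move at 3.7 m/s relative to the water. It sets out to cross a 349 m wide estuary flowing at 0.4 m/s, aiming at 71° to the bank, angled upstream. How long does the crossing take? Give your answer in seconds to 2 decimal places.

The component of the kayak's velocity perpendicular to the bank is 3.7 × sin 71° = 3.498 m/s.
Only the cross-stream component determines the crossing time; the current contributes nothing perpendicular to the bank.
Time = 349 / 3.498 = 99.759 s.

99.76 s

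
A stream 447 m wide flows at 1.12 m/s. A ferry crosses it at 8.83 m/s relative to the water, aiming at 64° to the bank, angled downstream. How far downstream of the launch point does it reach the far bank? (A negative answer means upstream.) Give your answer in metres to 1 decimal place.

Perpendicular speed = 7.936 m/s; crossing time = 447 / 7.936 = 56.323 s.
Net downstream speed = 4.991 m/s.
Drift = 4.991 × 56.323 = 281.098 m (downstream).

281.1 m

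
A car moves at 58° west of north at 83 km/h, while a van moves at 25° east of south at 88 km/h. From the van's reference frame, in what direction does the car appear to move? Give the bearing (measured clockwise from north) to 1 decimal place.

319.0°

Taking east as x and north as y: car velocity = (-70.388, 43.983) km/h; van velocity = (37.190, -79.755) km/h.
Velocity of car relative to van = (-70.388, 43.983) − (37.190, -79.755) = (-107.578, 123.738) km/h.
Bearing = atan2(-107.58, 123.74) = 319.00° clockwise from north.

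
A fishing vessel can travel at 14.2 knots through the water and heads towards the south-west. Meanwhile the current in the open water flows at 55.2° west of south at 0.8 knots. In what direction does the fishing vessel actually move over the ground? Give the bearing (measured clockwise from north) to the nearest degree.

Taking east as x and north as y: velocity relative to the water = (-10.041, -10.041) knots; the water relative to ground = (-0.657, -0.457) knots.
Velocity relative to ground = (-10.041, -10.041) + (-0.657, -0.457) = (-10.698, -10.497) knots.
Bearing = atan2(-10.70, -10.50) = 225.54° clockwise from north.

226°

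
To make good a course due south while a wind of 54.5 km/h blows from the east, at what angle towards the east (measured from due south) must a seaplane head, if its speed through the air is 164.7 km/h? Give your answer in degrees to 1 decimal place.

19.3°

The wind pushes perpendicular to the desired track; the heading must have a component into the wind equal to 54.5 km/h: 164.7 sin θ = 54.5.
sin θ = 0.3309, so θ = 19.324°.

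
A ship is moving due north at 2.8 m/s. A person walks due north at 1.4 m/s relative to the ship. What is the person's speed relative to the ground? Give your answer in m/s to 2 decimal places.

4.20 m/s

Taking east as x and north as y: ship velocity = (0.000, 2.800) m/s; person velocity relative to ship = (0.000, 1.400) m/s.
Velocity relative to ground = (0.000, 2.800) + (0.000, 1.400) = (0.000, 4.200) m/s.
Speed = |(0.000, 4.200)| = 4.200 m/s.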